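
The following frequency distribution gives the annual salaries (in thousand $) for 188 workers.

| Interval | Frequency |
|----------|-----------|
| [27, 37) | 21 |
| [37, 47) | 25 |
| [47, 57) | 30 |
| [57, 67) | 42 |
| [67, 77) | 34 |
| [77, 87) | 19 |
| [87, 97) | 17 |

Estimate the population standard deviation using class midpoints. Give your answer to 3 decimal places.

Midpoints: 32, 42, 52, 62, 72, 82, 92
n = 188, Σfm = 11456, mean = 60.9362
Σfm² = 756072
Σf(m − x̄)² = Σfm² − (Σfm)²/n = 756072 − 11456²/188 = 57987.2340
Population variance = 57987.2340 / 188 = 308.4427
Standard deviation = √308.4427 = 17.5625

17.563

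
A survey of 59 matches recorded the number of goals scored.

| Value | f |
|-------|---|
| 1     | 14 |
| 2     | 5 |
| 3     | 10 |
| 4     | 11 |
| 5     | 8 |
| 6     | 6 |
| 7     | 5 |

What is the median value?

4

Cumulative frequencies: 14, 19, 29, 40, 48, 54, 59
n = 59, so the median is the value in position (n+1)/2 = 30.
Position 30 falls at value 4.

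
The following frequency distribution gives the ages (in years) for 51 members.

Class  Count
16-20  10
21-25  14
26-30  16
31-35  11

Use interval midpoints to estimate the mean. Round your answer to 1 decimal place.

25.7

Midpoints: 18, 23, 28, 33
Σfm = 10×18 + 14×23 + 16×28 + 11×33 = 1313
n = Σf = 51
Mean = 1313 / 51 = 25.7451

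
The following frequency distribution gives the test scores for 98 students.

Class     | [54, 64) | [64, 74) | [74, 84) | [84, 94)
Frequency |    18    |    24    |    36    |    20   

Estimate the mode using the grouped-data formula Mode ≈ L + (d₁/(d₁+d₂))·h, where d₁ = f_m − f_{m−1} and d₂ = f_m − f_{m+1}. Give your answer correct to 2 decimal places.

78.29

Modal class: [74, 84) (highest frequency 36).
d₁ = 36 − 24 = 12, d₂ = 36 − 20 = 16
Mode ≈ 74 + (12/(12+16)) × 10 = 74 + 4.2857 = 78.2857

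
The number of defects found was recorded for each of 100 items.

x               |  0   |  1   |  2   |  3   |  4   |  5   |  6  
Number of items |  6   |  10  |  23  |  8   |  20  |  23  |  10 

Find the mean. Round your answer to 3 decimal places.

3.350

Values: 0, 1, 2, 3, 4, 5, 6
Σfx = 6×0 + 10×1 + 23×2 + 8×3 + 20×4 + 23×5 + 10×6 = 335
n = Σf = 100
Mean = 335 / 100 = 3.3500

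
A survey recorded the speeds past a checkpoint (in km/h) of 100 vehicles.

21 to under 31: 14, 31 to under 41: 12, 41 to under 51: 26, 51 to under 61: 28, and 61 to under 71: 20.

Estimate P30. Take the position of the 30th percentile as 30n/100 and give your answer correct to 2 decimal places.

42.54

Cumulative frequencies: 14, 26, 52, 80, 100
n = 100; position = 30n/100 = 30.
This falls in the class 41 to under 51: L = 41, F = 26, f = 26, h = 10.
30th percentile ≈ 41 + ((30 − 26) / 26) × 10 = 42.5385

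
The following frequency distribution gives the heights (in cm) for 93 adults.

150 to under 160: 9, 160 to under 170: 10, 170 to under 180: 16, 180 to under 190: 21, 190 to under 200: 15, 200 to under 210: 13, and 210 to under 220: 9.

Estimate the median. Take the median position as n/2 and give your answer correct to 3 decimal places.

Cumulative frequencies: 9, 19, 35, 56, 71, 84, 93
n = 93; position = n/2 = 46.5.
This falls in the class 180 to under 190: L = 180, F = 35, f = 21, h = 10.
Median ≈ 180 + ((46.5 − 35) / 21) × 10 = 185.4762

185.476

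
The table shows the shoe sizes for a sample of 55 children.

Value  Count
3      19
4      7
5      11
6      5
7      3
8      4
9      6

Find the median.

5

Cumulative frequencies: 19, 26, 37, 42, 45, 49, 55
n = 55, so the median is the value in position (n+1)/2 = 28.
Position 28 falls at value 5.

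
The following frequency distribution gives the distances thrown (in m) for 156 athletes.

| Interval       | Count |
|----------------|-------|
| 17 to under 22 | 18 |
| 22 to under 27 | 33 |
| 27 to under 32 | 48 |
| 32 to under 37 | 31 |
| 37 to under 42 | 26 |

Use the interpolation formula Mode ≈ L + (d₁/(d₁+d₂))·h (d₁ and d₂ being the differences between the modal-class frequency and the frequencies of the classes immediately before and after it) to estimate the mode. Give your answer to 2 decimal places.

29.34

Modal class: 27 to under 32 (highest frequency 48).
d₁ = 48 − 33 = 15, d₂ = 48 − 31 = 17
Mode ≈ 27 + (15/(15+17)) × 5 = 27 + 2.3438 = 29.3438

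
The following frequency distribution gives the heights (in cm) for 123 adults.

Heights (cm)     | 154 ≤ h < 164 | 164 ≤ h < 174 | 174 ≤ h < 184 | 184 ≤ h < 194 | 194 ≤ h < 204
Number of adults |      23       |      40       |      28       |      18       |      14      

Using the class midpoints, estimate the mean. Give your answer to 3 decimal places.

175.748

Midpoints: 159, 169, 179, 189, 199
Σfm = 23×159 + 40×169 + 28×179 + 18×189 + 14×199 = 21617
n = Σf = 123
Mean = 21617 / 123 = 175.7480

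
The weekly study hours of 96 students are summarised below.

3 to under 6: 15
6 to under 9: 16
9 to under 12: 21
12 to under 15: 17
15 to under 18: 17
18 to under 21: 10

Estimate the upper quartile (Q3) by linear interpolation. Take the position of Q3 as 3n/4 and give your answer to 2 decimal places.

15.53

Cumulative frequencies: 15, 31, 52, 69, 86, 96
n = 96; position = 3n/4 = 72.
This falls in the class 15 to under 18: L = 15, F = 69, f = 17, h = 3.
Upper quartile ≈ 15 + ((72 − 69) / 17) × 3 = 15.5294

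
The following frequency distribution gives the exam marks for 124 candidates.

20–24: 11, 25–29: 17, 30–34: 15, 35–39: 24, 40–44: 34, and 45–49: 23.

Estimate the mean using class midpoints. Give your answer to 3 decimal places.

Midpoints: 22, 27, 32, 37, 42, 47
Σfm = 11×22 + 17×27 + 15×32 + 24×37 + 34×42 + 23×47 = 4578
n = Σf = 124
Mean = 4578 / 124 = 36.9194

36.919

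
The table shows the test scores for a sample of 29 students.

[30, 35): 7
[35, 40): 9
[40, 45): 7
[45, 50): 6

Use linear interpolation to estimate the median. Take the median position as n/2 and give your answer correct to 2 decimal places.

39.17

Cumulative frequencies: 7, 16, 23, 29
n = 29; position = n/2 = 14.5.
This falls in the class [35, 40): L = 35, F = 7, f = 9, h = 5.
Median ≈ 35 + ((14.5 − 7) / 9) × 5 = 39.1667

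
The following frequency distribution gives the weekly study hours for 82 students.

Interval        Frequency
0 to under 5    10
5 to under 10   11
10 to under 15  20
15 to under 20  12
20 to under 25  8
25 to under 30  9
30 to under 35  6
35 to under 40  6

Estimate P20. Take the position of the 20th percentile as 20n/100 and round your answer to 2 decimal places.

7.91

Cumulative frequencies: 10, 21, 41, 53, 61, 70, 76, 82
n = 82; position = 20n/100 = 16.4.
This falls in the class 5 to under 10: L = 5, F = 10, f = 11, h = 5.
20th percentile ≈ 5 + ((16.4 − 10) / 11) × 5 = 7.9091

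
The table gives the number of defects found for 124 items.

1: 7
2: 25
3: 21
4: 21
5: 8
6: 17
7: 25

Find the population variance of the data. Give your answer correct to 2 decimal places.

Values: 1, 2, 3, 4, 5, 6, 7
n = 124, Σfx = 521, mean = 4.2016
Σfx² = 2669
Σf(x − x̄)² = Σfx² − (Σfx)²/n = 2669 − 521²/124 = 479.9597
Population variance = 479.9597 / 124 = 3.8706

3.87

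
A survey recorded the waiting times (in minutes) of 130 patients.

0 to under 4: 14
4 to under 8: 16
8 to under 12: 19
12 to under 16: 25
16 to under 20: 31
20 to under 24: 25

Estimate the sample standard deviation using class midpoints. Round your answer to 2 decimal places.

6.48

Midpoints: 2, 6, 10, 14, 18, 22
n = 130, Σfm = 1772, mean = 13.6308
Σfm² = 29576
Σf(m − x̄)² = Σfm² − (Σfm)²/n = 29576 − 1772²/130 = 5422.2769
Sample variance = 5422.2769 / 129 = 42.0332
Standard deviation = √42.0332 = 6.4833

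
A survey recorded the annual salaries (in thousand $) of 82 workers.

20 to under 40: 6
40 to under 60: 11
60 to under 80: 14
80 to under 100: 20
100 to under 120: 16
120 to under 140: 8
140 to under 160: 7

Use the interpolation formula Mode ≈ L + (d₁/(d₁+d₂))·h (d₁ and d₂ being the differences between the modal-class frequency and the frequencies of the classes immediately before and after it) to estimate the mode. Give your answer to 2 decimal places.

92.00

Modal class: 80 to under 100 (highest frequency 20).
d₁ = 20 − 14 = 6, d₂ = 20 − 16 = 4
Mode ≈ 80 + (6/(6+4)) × 20 = 80 + 12.0000 = 92.0000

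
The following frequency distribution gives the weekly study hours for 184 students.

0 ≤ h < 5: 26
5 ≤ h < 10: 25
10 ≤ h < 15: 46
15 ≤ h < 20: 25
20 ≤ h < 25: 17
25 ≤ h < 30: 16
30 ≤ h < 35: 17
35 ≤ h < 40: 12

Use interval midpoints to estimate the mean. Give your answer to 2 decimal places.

Midpoints: 2.5, 7.5, 12.5, 17.5, 22.5, 27.5, 32.5, 37.5
Σfm = 26×2.5 + 25×7.5 + 46×12.5 + 25×17.5 + 17×22.5 + 16×27.5 + 17×32.5 + 12×37.5 = 3090
n = Σf = 184
Mean = 3090 / 184 = 16.7935

16.79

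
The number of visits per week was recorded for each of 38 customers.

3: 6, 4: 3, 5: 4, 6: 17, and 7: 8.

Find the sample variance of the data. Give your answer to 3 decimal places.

1.824

Values: 3, 4, 5, 6, 7
n = 38, Σfx = 208, mean = 5.4737
Σfx² = 1206
Σf(x − x̄)² = Σfx² − (Σfx)²/n = 1206 − 208²/38 = 67.4737
Sample variance = 67.4737 / 37 = 1.8236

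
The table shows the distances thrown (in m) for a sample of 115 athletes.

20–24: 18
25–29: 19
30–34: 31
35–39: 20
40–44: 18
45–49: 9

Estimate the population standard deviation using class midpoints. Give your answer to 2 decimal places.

Midpoints: 22, 27, 32, 37, 42, 47
n = 115, Σfm = 3820, mean = 33.2174
Σfm² = 133320
Σf(m − x̄)² = Σfm² − (Σfm)²/n = 133320 − 3820²/115 = 6429.5652
Population variance = 6429.5652 / 115 = 55.9093
Standard deviation = √55.9093 = 7.4772

7.48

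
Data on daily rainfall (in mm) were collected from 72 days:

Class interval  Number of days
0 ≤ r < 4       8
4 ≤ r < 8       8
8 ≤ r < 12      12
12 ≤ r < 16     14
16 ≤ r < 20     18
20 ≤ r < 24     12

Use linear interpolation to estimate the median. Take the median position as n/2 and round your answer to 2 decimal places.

14.29

Cumulative frequencies: 8, 16, 28, 42, 60, 72
n = 72; position = n/2 = 36.
This falls in the class 12 ≤ r < 16: L = 12, F = 28, f = 14, h = 4.
Median ≈ 12 + ((36 − 28) / 14) × 4 = 14.2857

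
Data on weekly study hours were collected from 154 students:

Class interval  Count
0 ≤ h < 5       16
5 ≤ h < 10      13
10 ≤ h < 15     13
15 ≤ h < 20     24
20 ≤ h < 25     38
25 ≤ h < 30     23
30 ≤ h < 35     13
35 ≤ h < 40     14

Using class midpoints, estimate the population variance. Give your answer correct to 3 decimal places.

Midpoints: 2.5, 7.5, 12.5, 17.5, 22.5, 27.5, 32.5, 37.5
n = 154, Σfm = 3155, mean = 20.4870
Σfm² = 80262.5
Σf(m − x̄)² = Σfm² − (Σfm)²/n = 80262.5 − 3155²/154 = 15625.9740
Population variance = 15625.9740 / 154 = 101.4674

101.467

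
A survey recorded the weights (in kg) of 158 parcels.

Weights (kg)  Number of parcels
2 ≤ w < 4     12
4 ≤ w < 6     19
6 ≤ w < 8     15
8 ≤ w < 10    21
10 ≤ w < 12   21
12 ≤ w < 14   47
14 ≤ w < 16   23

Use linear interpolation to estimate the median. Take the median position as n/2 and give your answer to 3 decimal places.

11.143

Cumulative frequencies: 12, 31, 46, 67, 88, 135, 158
n = 158; position = n/2 = 79.
This falls in the class 10 ≤ w < 12: L = 10, F = 67, f = 21, h = 2.
Median ≈ 10 + ((79 − 67) / 21) × 2 = 11.1429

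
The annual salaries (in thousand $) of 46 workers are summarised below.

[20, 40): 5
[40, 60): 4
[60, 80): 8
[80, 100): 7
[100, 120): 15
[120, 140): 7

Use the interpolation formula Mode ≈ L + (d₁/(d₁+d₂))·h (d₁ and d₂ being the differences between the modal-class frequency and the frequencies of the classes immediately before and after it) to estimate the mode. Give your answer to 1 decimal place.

Modal class: [100, 120) (highest frequency 15).
d₁ = 15 − 7 = 8, d₂ = 15 − 7 = 8
Mode ≈ 100 + (8/(8+8)) × 20 = 100 + 10.0000 = 110.0000

110.0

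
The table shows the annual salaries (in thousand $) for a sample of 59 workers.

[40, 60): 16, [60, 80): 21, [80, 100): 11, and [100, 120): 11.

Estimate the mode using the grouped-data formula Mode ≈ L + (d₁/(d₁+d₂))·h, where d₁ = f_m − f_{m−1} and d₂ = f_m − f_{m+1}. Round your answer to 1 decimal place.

Modal class: [60, 80) (highest frequency 21).
d₁ = 21 − 16 = 5, d₂ = 21 − 11 = 10
Mode ≈ 60 + (5/(5+10)) × 20 = 60 + 6.6667 = 66.6667

66.7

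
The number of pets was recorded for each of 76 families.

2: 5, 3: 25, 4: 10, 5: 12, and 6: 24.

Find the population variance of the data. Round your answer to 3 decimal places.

Values: 2, 3, 4, 5, 6
n = 76, Σfx = 329, mean = 4.3289
Σfx² = 1569
Σf(x − x̄)² = Σfx² − (Σfx)²/n = 1569 − 329²/76 = 144.7763
Population variance = 144.7763 / 76 = 1.9050

1.905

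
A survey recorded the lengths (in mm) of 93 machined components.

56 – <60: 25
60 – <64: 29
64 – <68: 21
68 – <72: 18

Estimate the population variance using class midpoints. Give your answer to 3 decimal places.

18.407

Midpoints: 58, 62, 66, 70
n = 93, Σfm = 5894, mean = 63.3763
Σfm² = 375252
Σf(m − x̄)² = Σfm² − (Σfm)²/n = 375252 − 5894²/93 = 1711.8280
Population variance = 1711.8280 / 93 = 18.4068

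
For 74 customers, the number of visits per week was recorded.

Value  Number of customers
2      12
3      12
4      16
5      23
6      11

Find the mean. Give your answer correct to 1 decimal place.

4.1

Values: 2, 3, 4, 5, 6
Σfx = 12×2 + 12×3 + 16×4 + 23×5 + 11×6 = 305
n = Σf = 74
Mean = 305 / 74 = 4.1216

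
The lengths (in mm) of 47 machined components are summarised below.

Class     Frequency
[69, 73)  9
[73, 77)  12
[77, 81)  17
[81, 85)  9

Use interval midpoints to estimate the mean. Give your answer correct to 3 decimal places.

Midpoints: 71, 75, 79, 83
Σfm = 9×71 + 12×75 + 17×79 + 9×83 = 3629
n = Σf = 47
Mean = 3629 / 47 = 77.2128

77.213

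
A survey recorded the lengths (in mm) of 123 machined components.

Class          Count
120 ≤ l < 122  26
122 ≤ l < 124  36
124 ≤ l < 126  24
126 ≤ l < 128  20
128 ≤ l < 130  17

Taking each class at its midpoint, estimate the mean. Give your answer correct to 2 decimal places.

124.45

Midpoints: 121, 123, 125, 127, 129
Σfm = 26×121 + 36×123 + 24×125 + 20×127 + 17×129 = 15307
n = Σf = 123
Mean = 15307 / 123 = 124.4472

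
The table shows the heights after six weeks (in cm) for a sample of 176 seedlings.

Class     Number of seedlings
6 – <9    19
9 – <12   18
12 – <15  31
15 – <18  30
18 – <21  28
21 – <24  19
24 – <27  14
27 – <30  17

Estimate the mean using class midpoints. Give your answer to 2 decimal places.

17.39

Midpoints: 7.5, 10.5, 13.5, 16.5, 19.5, 22.5, 25.5, 28.5
Σfm = 19×7.5 + 18×10.5 + 31×13.5 + 30×16.5 + 28×19.5 + 19×22.5 + 14×25.5 + 17×28.5 = 3060
n = Σf = 176
Mean = 3060 / 176 = 17.3864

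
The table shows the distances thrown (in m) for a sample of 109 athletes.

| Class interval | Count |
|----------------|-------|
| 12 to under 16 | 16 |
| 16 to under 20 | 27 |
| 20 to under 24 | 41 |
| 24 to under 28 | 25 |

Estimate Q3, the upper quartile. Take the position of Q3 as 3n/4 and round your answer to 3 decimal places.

Cumulative frequencies: 16, 43, 84, 109
n = 109; position = 3n/4 = 81.75.
This falls in the class 20 to under 24: L = 20, F = 43, f = 41, h = 4.
Upper quartile ≈ 20 + ((81.75 − 43) / 41) × 4 = 23.7805

23.780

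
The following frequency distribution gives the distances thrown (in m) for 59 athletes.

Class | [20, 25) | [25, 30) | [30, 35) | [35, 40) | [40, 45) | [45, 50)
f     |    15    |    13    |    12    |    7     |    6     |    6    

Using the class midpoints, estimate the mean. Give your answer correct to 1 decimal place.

32.0

Midpoints: 22.5, 27.5, 32.5, 37.5, 42.5, 47.5
Σfm = 15×22.5 + 13×27.5 + 12×32.5 + 7×37.5 + 6×42.5 + 6×47.5 = 1887.5
n = Σf = 59
Mean = 1887.5 / 59 = 31.9915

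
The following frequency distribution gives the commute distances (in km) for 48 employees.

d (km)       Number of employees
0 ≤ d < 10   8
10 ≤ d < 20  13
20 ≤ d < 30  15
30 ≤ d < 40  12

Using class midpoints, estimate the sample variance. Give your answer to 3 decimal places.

108.466

Midpoints: 5, 15, 25, 35
n = 48, Σfm = 1030, mean = 21.4583
Σfm² = 27200
Σf(m − x̄)² = Σfm² − (Σfm)²/n = 27200 − 1030²/48 = 5097.9167
Sample variance = 5097.9167 / 47 = 108.4663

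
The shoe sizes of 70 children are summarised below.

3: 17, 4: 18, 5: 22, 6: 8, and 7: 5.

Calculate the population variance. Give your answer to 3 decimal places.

1.393

Values: 3, 4, 5, 6, 7
n = 70, Σfx = 316, mean = 4.5143
Σfx² = 1524
Σf(x − x̄)² = Σfx² − (Σfx)²/n = 1524 − 316²/70 = 97.4857
Population variance = 97.4857 / 70 = 1.3927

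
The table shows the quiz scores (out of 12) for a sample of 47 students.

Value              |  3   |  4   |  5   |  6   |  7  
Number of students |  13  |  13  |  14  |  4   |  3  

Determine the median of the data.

4

Cumulative frequencies: 13, 26, 40, 44, 47
n = 47, so the median is the value in position (n+1)/2 = 24.
Position 24 falls at value 4.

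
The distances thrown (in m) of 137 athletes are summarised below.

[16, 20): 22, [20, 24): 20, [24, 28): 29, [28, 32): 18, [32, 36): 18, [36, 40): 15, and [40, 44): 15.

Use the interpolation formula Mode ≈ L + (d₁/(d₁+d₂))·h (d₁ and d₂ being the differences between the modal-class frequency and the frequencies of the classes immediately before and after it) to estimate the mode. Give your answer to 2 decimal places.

25.80

Modal class: [24, 28) (highest frequency 29).
d₁ = 29 − 20 = 9, d₂ = 29 − 18 = 11
Mode ≈ 24 + (9/(9+11)) × 4 = 24 + 1.8000 = 25.8000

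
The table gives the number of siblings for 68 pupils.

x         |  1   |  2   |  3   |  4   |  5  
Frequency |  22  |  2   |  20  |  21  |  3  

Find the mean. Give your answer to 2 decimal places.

Values: 1, 2, 3, 4, 5
Σfx = 22×1 + 2×2 + 20×3 + 21×4 + 3×5 = 185
n = Σf = 68
Mean = 185 / 68 = 2.7206

2.72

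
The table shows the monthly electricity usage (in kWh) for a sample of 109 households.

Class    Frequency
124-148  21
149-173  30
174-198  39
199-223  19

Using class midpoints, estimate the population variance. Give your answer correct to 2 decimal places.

614.85

Midpoints: 136, 161, 186, 211
n = 109, Σfm = 18949, mean = 173.8440
Σfm² = 3361189
Σf(m − x̄)² = Σfm² − (Σfm)²/n = 3361189 − 18949²/109 = 67018.3486
Population variance = 67018.3486 / 109 = 614.8472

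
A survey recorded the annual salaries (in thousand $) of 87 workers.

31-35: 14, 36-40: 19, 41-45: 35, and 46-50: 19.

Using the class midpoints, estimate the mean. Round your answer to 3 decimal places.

41.391

Midpoints: 33, 38, 43, 48
Σfm = 14×33 + 19×38 + 35×43 + 19×48 = 3601
n = Σf = 87
Mean = 3601 / 87 = 41.3908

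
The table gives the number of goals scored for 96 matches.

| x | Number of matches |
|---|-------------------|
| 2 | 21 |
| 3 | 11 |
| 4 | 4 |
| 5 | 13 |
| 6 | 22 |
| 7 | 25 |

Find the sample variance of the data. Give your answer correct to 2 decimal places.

3.75

Values: 2, 3, 4, 5, 6, 7
n = 96, Σfx = 463, mean = 4.8229
Σfx² = 2589
Σf(x − x̄)² = Σfx² − (Σfx)²/n = 2589 − 463²/96 = 355.9896
Sample variance = 355.9896 / 95 = 3.7473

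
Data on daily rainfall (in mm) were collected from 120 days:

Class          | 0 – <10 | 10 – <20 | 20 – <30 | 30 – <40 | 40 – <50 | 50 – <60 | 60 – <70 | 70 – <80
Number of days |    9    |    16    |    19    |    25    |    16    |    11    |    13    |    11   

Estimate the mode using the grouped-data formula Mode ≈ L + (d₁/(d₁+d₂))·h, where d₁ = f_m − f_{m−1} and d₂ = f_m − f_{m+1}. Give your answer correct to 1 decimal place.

34.0

Modal class: 30 – <40 (highest frequency 25).
d₁ = 25 − 19 = 6, d₂ = 25 − 16 = 9
Mode ≈ 30 + (6/(6+9)) × 10 = 30 + 4.0000 = 34.0000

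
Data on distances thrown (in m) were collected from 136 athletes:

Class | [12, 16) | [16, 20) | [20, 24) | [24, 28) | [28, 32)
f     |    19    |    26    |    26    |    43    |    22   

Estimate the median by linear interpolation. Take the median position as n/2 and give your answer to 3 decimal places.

Cumulative frequencies: 19, 45, 71, 114, 136
n = 136; position = n/2 = 68.
This falls in the class [20, 24): L = 20, F = 45, f = 26, h = 4.
Median ≈ 20 + ((68 − 45) / 26) × 4 = 23.5385

23.538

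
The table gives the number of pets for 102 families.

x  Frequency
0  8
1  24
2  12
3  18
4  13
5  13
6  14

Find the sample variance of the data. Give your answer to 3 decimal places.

Values: 0, 1, 2, 3, 4, 5, 6
n = 102, Σfx = 303, mean = 2.9706
Σfx² = 1271
Σf(x − x̄)² = Σfx² − (Σfx)²/n = 1271 − 303²/102 = 370.9118
Sample variance = 370.9118 / 101 = 3.6724

3.672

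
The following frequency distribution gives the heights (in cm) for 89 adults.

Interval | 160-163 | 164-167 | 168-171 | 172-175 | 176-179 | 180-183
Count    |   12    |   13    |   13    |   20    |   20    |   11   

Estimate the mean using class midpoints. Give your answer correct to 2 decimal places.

Midpoints: 161.5, 165.5, 169.5, 173.5, 177.5, 181.5
Σfm = 12×161.5 + 13×165.5 + 13×169.5 + 20×173.5 + 20×177.5 + 11×181.5 = 15309.5
n = Σf = 89
Mean = 15309.5 / 89 = 172.0169

172.02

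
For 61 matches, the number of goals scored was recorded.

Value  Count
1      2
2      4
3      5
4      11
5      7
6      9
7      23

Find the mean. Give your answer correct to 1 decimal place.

Values: 1, 2, 3, 4, 5, 6, 7
Σfx = 2×1 + 4×2 + 5×3 + 11×4 + 7×5 + 9×6 + 23×7 = 319
n = Σf = 61
Mean = 319 / 61 = 5.2295

5.2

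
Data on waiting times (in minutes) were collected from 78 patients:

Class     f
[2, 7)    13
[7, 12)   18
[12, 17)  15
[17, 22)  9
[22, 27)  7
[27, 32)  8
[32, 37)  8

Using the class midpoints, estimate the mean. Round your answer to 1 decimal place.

Midpoints: 4.5, 9.5, 14.5, 19.5, 24.5, 29.5, 34.5
Σfm = 13×4.5 + 18×9.5 + 15×14.5 + 9×19.5 + 7×24.5 + 8×29.5 + 8×34.5 = 1306
n = Σf = 78
Mean = 1306 / 78 = 16.7436

16.7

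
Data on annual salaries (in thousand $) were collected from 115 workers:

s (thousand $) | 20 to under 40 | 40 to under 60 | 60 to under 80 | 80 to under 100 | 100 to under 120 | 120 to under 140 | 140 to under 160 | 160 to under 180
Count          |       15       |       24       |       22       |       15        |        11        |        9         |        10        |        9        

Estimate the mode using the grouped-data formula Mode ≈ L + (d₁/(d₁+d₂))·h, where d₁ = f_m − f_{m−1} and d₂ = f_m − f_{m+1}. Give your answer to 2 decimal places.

Modal class: 40 to under 60 (highest frequency 24).
d₁ = 24 − 15 = 9, d₂ = 24 − 22 = 2
Mode ≈ 40 + (9/(9+2)) × 20 = 40 + 16.3636 = 56.3636

56.36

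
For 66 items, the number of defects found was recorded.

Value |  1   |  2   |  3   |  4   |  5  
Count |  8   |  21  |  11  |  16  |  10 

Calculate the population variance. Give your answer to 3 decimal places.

Values: 1, 2, 3, 4, 5
n = 66, Σfx = 197, mean = 2.9848
Σfx² = 697
Σf(x − x̄)² = Σfx² − (Σfx)²/n = 697 − 197²/66 = 108.9848
Population variance = 108.9848 / 66 = 1.6513

1.651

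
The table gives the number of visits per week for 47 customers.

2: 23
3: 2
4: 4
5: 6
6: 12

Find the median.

Cumulative frequencies: 23, 25, 29, 35, 47
n = 47, so the median is the value in position (n+1)/2 = 24.
Position 24 falls at value 3.

3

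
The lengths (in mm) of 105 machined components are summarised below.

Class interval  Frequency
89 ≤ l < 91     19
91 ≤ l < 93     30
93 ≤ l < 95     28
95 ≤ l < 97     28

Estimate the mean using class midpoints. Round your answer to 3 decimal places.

Midpoints: 90, 92, 94, 96
Σfm = 19×90 + 30×92 + 28×94 + 28×96 = 9790
n = Σf = 105
Mean = 9790 / 105 = 93.2381

93.238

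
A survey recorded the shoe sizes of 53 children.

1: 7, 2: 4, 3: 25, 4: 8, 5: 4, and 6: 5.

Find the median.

3

Cumulative frequencies: 7, 11, 36, 44, 48, 53
n = 53, so the median is the value in position (n+1)/2 = 27.
Position 27 falls at value 3.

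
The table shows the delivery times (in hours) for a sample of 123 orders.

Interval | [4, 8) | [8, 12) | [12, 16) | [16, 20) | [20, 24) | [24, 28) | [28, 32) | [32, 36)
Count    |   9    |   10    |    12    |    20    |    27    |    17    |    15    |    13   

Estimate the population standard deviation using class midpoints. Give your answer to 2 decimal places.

7.99

Midpoints: 6, 10, 14, 18, 22, 26, 30, 34
n = 123, Σfm = 2610, mean = 21.2195
Σfm² = 63244
Σf(m − x̄)² = Σfm² − (Σfm)²/n = 63244 − 2610²/123 = 7861.0732
Population variance = 7861.0732 / 123 = 63.9112
Standard deviation = √63.9112 = 7.9944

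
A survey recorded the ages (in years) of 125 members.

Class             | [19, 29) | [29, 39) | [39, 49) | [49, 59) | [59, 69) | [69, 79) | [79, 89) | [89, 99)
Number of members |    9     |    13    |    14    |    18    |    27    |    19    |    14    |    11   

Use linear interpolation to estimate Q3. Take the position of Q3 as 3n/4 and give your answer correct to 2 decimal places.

75.71

Cumulative frequencies: 9, 22, 36, 54, 81, 100, 114, 125
n = 125; position = 3n/4 = 93.75.
This falls in the class [69, 79): L = 69, F = 81, f = 19, h = 10.
Upper quartile ≈ 69 + ((93.75 − 81) / 19) × 10 = 75.7105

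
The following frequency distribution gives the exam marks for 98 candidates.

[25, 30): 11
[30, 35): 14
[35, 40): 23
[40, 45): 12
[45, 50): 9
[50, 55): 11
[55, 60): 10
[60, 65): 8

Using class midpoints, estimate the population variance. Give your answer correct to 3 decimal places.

Midpoints: 27.5, 32.5, 37.5, 42.5, 47.5, 52.5, 57.5, 62.5
n = 98, Σfm = 4210, mean = 42.9592
Σfm² = 192062.5
Σf(m − x̄)² = Σfm² − (Σfm)²/n = 192062.5 − 4210²/98 = 11204.3367
Population variance = 11204.3367 / 98 = 114.3300

114.330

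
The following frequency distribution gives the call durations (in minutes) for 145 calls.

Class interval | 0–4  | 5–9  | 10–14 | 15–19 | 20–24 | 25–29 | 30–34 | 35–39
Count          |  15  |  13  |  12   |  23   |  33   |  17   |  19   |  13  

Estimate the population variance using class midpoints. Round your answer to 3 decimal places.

106.785

Midpoints: 2, 7, 12, 17, 22, 27, 32, 37
n = 145, Σfm = 2930, mean = 20.2069
Σfm² = 74690
Σf(m − x̄)² = Σfm² − (Σfm)²/n = 74690 − 2930²/145 = 15483.7931
Population variance = 15483.7931 / 145 = 106.7848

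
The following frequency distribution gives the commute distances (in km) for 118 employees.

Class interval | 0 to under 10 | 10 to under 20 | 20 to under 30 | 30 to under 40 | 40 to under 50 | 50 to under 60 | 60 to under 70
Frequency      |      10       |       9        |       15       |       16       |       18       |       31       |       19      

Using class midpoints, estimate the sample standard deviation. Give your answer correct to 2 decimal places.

18.66

Midpoints: 5, 15, 25, 35, 45, 55, 65
n = 118, Σfm = 4870, mean = 41.2712
Σfm² = 241750
Σf(m − x̄)² = Σfm² − (Σfm)²/n = 241750 − 4870²/118 = 40759.3220
Sample variance = 40759.3220 / 117 = 348.3703
Standard deviation = √348.3703 = 18.6647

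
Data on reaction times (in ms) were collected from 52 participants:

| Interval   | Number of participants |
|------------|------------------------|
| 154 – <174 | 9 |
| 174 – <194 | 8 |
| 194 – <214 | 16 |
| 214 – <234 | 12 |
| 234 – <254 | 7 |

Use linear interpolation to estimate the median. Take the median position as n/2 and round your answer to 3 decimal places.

205.250

Cumulative frequencies: 9, 17, 33, 45, 52
n = 52; position = n/2 = 26.
This falls in the class 194 – <214: L = 194, F = 17, f = 16, h = 20.
Median ≈ 194 + ((26 − 17) / 16) × 20 = 205.2500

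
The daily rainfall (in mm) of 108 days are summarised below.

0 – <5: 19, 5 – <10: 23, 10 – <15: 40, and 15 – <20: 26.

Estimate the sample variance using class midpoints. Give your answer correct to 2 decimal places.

Midpoints: 2.5, 7.5, 12.5, 17.5
n = 108, Σfm = 1175, mean = 10.8796
Σfm² = 15625
Σf(m − x̄)² = Σfm² − (Σfm)²/n = 15625 − 1175²/108 = 2841.4352
Sample variance = 2841.4352 / 107 = 26.5555

26.56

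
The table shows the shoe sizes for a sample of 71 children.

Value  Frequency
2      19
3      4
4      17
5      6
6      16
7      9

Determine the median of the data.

4

Cumulative frequencies: 19, 23, 40, 46, 62, 71
n = 71, so the median is the value in position (n+1)/2 = 36.
Position 36 falls at value 4.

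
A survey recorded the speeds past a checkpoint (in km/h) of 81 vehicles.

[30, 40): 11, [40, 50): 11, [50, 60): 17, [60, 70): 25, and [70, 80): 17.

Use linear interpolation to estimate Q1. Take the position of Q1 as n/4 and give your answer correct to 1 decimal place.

Cumulative frequencies: 11, 22, 39, 64, 81
n = 81; position = n/4 = 20.25.
This falls in the class [40, 50): L = 40, F = 11, f = 11, h = 10.
Lower quartile ≈ 40 + ((20.25 − 11) / 11) × 10 = 48.4091

48.4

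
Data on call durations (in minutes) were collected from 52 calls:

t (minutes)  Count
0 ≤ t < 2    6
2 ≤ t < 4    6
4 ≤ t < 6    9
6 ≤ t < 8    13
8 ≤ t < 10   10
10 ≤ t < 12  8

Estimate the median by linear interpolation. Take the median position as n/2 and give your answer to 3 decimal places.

Cumulative frequencies: 6, 12, 21, 34, 44, 52
n = 52; position = n/2 = 26.
This falls in the class 6 ≤ t < 8: L = 6, F = 21, f = 13, h = 2.
Median ≈ 6 + ((26 − 21) / 13) × 2 = 6.7692

6.769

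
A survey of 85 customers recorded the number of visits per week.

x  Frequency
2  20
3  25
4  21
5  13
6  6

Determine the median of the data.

3

Cumulative frequencies: 20, 45, 66, 79, 85
n = 85, so the median is the value in position (n+1)/2 = 43.
Position 43 falls at value 3.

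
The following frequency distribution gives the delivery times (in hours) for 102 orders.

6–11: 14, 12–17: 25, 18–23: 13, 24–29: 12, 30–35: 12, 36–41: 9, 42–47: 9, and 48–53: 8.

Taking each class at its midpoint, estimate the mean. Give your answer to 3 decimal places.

Midpoints: 8.5, 14.5, 20.5, 26.5, 32.5, 38.5, 44.5, 50.5
Σfm = 14×8.5 + 25×14.5 + 13×20.5 + 12×26.5 + 12×32.5 + 9×38.5 + 9×44.5 + 8×50.5 = 2607
n = Σf = 102
Mean = 2607 / 102 = 25.5588

25.559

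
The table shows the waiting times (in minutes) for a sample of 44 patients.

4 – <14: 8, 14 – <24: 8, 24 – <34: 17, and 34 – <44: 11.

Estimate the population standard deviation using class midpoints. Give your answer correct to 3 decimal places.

Midpoints: 9, 19, 29, 39
n = 44, Σfm = 1146, mean = 26.0455
Σfm² = 34564
Σf(m − x̄)² = Σfm² − (Σfm)²/n = 34564 − 1146²/44 = 4715.9091
Population variance = 4715.9091 / 44 = 107.1798
Standard deviation = √107.1798 = 10.3528

10.353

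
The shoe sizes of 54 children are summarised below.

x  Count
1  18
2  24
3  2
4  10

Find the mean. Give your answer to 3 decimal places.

2.074

Values: 1, 2, 3, 4
Σfx = 18×1 + 24×2 + 2×3 + 10×4 = 112
n = Σf = 54
Mean = 112 / 54 = 2.0741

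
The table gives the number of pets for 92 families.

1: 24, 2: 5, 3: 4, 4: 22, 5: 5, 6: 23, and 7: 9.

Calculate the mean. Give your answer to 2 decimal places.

3.91

Values: 1, 2, 3, 4, 5, 6, 7
Σfx = 24×1 + 5×2 + 4×3 + 22×4 + 5×5 + 23×6 + 9×7 = 360
n = Σf = 92
Mean = 360 / 92 = 3.9130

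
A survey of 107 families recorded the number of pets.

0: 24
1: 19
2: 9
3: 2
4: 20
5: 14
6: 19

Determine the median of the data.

Cumulative frequencies: 24, 43, 52, 54, 74, 88, 107
n = 107, so the median is the value in position (n+1)/2 = 54.
Position 54 falls at value 3.

3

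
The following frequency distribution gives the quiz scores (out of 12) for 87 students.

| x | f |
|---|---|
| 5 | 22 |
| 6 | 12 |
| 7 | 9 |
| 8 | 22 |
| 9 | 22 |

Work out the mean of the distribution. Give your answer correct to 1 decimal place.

7.1

Values: 5, 6, 7, 8, 9
Σfx = 22×5 + 12×6 + 9×7 + 22×8 + 22×9 = 619
n = Σf = 87
Mean = 619 / 87 = 7.1149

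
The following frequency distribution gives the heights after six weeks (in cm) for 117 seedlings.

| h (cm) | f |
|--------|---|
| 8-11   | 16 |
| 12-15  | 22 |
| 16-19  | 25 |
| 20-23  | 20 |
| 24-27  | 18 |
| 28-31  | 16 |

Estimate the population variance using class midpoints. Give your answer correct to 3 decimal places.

Midpoints: 9.5, 13.5, 17.5, 21.5, 25.5, 29.5
n = 117, Σfm = 2247.5, mean = 19.2094
Σfm² = 47983.25
Σf(m − x̄)² = Σfm² − (Σfm)²/n = 47983.25 − 2247.5²/117 = 4810.1197
Population variance = 4810.1197 / 117 = 41.1121

41.112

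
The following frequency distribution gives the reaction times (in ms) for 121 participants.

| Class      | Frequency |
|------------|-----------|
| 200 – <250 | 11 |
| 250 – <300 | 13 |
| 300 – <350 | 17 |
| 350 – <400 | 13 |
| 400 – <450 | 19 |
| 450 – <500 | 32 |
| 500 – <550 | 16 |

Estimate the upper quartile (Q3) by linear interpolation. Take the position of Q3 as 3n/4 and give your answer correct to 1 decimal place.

477.7

Cumulative frequencies: 11, 24, 41, 54, 73, 105, 121
n = 121; position = 3n/4 = 90.75.
This falls in the class 450 – <500: L = 450, F = 73, f = 32, h = 50.
Upper quartile ≈ 450 + ((90.75 − 73) / 32) × 50 = 477.7344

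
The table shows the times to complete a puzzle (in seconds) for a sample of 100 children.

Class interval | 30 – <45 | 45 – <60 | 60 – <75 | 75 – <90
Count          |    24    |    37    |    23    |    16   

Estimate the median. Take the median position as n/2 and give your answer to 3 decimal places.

55.541

Cumulative frequencies: 24, 61, 84, 100
n = 100; position = n/2 = 50.
This falls in the class 45 – <60: L = 45, F = 24, f = 37, h = 15.
Median ≈ 45 + ((50 − 24) / 37) × 15 = 55.5405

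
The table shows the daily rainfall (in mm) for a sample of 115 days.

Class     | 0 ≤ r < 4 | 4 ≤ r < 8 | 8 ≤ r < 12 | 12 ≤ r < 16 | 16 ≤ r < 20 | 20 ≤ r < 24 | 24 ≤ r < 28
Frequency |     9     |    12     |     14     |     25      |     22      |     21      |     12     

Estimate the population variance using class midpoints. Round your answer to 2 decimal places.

48.19

Midpoints: 2, 6, 10, 14, 18, 22, 26
n = 115, Σfm = 1750, mean = 15.2174
Σfm² = 32172
Σf(m − x̄)² = Σfm² − (Σfm)²/n = 32172 − 1750²/115 = 5541.5652
Population variance = 5541.5652 / 115 = 48.1875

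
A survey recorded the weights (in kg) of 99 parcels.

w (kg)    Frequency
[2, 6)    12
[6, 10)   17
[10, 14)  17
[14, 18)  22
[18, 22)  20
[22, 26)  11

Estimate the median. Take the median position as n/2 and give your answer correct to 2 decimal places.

14.64

Cumulative frequencies: 12, 29, 46, 68, 88, 99
n = 99; position = n/2 = 49.5.
This falls in the class [14, 18): L = 14, F = 46, f = 22, h = 4.
Median ≈ 14 + ((49.5 − 46) / 22) × 4 = 14.6364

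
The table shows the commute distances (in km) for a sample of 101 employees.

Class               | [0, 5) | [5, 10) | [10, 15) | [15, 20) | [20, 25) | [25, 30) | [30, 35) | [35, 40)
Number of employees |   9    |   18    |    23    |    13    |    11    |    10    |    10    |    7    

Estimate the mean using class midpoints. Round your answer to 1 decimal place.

17.6

Midpoints: 2.5, 7.5, 12.5, 17.5, 22.5, 27.5, 32.5, 37.5
Σfm = 9×2.5 + 18×7.5 + 23×12.5 + 13×17.5 + 11×22.5 + 10×27.5 + 10×32.5 + 7×37.5 = 1782.5
n = Σf = 101
Mean = 1782.5 / 101 = 17.6485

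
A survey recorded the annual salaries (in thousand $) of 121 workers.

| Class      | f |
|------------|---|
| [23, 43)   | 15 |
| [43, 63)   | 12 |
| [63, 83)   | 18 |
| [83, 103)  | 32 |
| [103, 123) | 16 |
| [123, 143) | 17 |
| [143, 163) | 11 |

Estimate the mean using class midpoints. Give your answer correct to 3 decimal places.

Midpoints: 33, 53, 73, 93, 113, 133, 153
Σfm = 15×33 + 12×53 + 18×73 + 32×93 + 16×113 + 17×133 + 11×153 = 11173
n = Σf = 121
Mean = 11173 / 121 = 92.3388

92.339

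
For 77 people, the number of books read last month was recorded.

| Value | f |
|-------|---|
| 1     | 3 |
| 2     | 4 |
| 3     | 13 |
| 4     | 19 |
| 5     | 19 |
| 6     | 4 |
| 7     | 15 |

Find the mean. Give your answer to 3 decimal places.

4.545

Values: 1, 2, 3, 4, 5, 6, 7
Σfx = 3×1 + 4×2 + 13×3 + 19×4 + 19×5 + 4×6 + 15×7 = 350
n = Σf = 77
Mean = 350 / 77 = 4.5455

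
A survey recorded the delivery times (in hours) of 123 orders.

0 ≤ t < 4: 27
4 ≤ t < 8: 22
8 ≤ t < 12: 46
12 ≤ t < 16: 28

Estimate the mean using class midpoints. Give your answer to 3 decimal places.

8.439

Midpoints: 2, 6, 10, 14
Σfm = 27×2 + 22×6 + 46×10 + 28×14 = 1038
n = Σf = 123
Mean = 1038 / 123 = 8.4390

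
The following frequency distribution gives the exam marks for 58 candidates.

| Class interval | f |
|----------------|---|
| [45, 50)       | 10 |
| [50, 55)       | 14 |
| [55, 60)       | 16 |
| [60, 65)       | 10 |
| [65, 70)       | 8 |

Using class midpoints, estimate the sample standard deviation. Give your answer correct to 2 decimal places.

6.45

Midpoints: 47.5, 52.5, 57.5, 62.5, 67.5
n = 58, Σfm = 3295, mean = 56.8103
Σfm² = 189562.5
Σf(m − x̄)² = Σfm² − (Σfm)²/n = 189562.5 − 3295²/58 = 2372.4138
Sample variance = 2372.4138 / 57 = 41.6213
Standard deviation = √41.6213 = 6.4515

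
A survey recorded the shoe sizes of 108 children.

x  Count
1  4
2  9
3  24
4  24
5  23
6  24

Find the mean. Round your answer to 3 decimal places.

4.157

Values: 1, 2, 3, 4, 5, 6
Σfx = 4×1 + 9×2 + 24×3 + 24×4 + 23×5 + 24×6 = 449
n = Σf = 108
Mean = 449 / 108 = 4.1574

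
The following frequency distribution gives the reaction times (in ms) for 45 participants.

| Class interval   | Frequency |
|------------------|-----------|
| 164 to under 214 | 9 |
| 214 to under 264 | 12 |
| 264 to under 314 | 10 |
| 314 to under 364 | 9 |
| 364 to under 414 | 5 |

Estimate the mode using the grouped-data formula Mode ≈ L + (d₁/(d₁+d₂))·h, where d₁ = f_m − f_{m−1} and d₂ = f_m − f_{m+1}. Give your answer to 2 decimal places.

Modal class: 214 to under 264 (highest frequency 12).
d₁ = 12 − 9 = 3, d₂ = 12 − 10 = 2
Mode ≈ 214 + (3/(3+2)) × 50 = 214 + 30.0000 = 244.0000

244.00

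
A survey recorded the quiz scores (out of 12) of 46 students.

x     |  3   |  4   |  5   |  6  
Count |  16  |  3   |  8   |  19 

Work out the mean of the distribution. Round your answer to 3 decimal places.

Values: 3, 4, 5, 6
Σfx = 16×3 + 3×4 + 8×5 + 19×6 = 214
n = Σf = 46
Mean = 214 / 46 = 4.6522

4.652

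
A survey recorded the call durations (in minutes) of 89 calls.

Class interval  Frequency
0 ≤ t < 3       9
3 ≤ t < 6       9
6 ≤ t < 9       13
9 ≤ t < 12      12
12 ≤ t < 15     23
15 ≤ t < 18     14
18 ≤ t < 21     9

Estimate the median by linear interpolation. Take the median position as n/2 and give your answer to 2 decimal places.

Cumulative frequencies: 9, 18, 31, 43, 66, 80, 89
n = 89; position = n/2 = 44.5.
This falls in the class 12 ≤ t < 15: L = 12, F = 43, f = 23, h = 3.
Median ≈ 12 + ((44.5 − 43) / 23) × 3 = 12.1957

12.20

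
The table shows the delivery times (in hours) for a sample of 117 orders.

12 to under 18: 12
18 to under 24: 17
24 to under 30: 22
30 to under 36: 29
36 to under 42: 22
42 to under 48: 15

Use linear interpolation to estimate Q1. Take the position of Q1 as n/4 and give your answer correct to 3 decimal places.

24.068

Cumulative frequencies: 12, 29, 51, 80, 102, 117
n = 117; position = n/4 = 29.25.
This falls in the class 24 to under 30: L = 24, F = 29, f = 22, h = 6.
Lower quartile ≈ 24 + ((29.25 − 29) / 22) × 6 = 24.0682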